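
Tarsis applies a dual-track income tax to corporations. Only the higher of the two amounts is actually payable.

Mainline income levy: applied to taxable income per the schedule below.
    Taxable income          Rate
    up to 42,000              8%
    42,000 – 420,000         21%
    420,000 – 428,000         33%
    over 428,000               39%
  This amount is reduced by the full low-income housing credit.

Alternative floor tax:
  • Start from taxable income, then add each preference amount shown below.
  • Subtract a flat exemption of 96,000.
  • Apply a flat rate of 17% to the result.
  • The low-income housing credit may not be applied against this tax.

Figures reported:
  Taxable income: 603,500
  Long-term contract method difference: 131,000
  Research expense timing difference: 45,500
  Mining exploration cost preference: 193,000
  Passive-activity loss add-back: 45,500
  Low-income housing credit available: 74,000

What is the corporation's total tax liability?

156,825

Mainline income levy:
  42,000 × 8% = 3,360
  378,000 × 21% = 79,380
  8,000 × 33% = 2,640
  175,500 × 39% = 68,445
  → 153,825
  Less low-income housing credit 74,000 → 79,825

Alternative floor tax:
  Adjusted income: 603,500 + 131,000 + 45,500 + 193,000 + 45,500 = 1,018,500
  Less exemption 96,000 → base 922,500
  922,500 × 17% = 156,825

156,825 > 79,825, so the alternative floor tax is the binding amount.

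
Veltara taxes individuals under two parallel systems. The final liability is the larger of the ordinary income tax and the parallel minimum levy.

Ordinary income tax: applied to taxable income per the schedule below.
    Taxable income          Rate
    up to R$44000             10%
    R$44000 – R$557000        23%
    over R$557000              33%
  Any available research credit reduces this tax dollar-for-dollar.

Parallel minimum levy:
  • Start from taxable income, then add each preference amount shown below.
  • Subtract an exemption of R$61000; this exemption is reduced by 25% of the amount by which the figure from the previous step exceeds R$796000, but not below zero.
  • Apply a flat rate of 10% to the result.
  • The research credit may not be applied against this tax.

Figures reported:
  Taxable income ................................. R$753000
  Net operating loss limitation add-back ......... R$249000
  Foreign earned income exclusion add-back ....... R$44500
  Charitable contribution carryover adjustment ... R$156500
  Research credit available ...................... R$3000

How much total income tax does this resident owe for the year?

R$184070

Parallel minimum levy:
  Adjusted income: R$753000 + R$249000 + R$44500 + R$156500 = R$1203000
  Exemption: 25% × (R$1203000 − R$796000) = R$101750 ≥ R$61000, so the exemption is fully phased out
  Base: R$1203000 − R$0 = R$1203000
  R$1203000 × 10% = R$120300

Ordinary income tax:
  R$44000 × 10% = R$4400
  R$513000 × 23% = R$117990
  R$196000 × 33% = R$64680
  → R$187070
  Less research credit R$3000 → R$184070

R$184070 > R$120300, so the ordinary income tax governs.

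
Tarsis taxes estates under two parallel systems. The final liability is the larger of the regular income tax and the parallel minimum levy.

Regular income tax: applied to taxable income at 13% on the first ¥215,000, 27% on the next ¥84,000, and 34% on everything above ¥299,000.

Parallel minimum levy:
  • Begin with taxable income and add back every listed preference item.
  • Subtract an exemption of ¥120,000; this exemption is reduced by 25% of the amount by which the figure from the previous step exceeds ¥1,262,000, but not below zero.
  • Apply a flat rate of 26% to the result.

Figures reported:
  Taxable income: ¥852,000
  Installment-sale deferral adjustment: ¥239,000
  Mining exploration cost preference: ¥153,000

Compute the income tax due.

¥292,240

Parallel minimum levy:
  Adjusted income: ¥852,000 + ¥239,000 + ¥153,000 = ¥1,244,000
  Exemption: ¥1,244,000 ≤ ¥1,262,000, so full ¥120,000 applies
  Base: ¥1,244,000 − ¥120,000 = ¥1,124,000
  ¥1,124,000 × 26% = ¥292,240

Regular income tax:
  ¥215,000 × 13% = ¥27,950
  ¥84,000 × 27% = ¥22,680
  ¥553,000 × 34% = ¥188,020
  → ¥238,650

¥292,240 > ¥238,650, so the parallel minimum levy is the binding amount.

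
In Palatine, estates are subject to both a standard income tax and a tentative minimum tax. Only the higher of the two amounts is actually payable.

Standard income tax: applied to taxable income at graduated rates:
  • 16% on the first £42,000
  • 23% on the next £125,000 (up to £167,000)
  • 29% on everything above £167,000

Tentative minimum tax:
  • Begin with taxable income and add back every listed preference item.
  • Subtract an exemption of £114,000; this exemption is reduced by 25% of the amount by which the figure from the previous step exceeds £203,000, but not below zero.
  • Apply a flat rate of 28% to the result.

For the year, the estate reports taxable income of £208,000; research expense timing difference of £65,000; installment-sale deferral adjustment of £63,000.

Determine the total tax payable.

Tentative minimum tax:
  Adjusted income: £208,000 + £65,000 + £63,000 = £336,000
  Exemption: £114,000 − 25% × (£336,000 − £203,000) = £114,000 − £33,250 = £80,750
  Base: £336,000 − £80,750 = £255,250
  £255,250 × 28% = £71,470

Standard income tax:
  £42,000 × 16% = £6,720
  £125,000 × 23% = £28,750
  £41,000 × 29% = £11,890
  → £47,360

£71,470 > £47,360, so the tentative minimum tax is the binding amount.

£71,470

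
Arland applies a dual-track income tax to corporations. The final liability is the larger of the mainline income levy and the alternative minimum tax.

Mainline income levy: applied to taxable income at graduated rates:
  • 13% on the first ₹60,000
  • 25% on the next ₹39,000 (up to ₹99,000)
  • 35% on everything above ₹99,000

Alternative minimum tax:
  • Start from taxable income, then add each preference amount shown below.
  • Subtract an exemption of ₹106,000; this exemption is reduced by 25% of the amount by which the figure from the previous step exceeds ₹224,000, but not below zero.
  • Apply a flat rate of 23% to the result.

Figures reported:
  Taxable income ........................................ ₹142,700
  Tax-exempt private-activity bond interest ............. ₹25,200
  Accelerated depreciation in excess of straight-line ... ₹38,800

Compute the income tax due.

₹32,845

Mainline income levy:
  ₹60,000 × 13% = ₹7,800
  ₹39,000 × 25% = ₹9,750
  ₹43,700 × 35% = ₹15,295
  → ₹32,845

Alternative minimum tax:
  Adjusted income: ₹142,700 + ₹25,200 + ₹38,800 = ₹206,700
  Exemption: ₹206,700 ≤ ₹224,000, so full ₹106,000 applies
  Base: ₹206,700 − ₹106,000 = ₹100,700
  ₹100,700 × 23% = ₹23,161

₹32,845 > ₹23,161, so the mainline income levy governs.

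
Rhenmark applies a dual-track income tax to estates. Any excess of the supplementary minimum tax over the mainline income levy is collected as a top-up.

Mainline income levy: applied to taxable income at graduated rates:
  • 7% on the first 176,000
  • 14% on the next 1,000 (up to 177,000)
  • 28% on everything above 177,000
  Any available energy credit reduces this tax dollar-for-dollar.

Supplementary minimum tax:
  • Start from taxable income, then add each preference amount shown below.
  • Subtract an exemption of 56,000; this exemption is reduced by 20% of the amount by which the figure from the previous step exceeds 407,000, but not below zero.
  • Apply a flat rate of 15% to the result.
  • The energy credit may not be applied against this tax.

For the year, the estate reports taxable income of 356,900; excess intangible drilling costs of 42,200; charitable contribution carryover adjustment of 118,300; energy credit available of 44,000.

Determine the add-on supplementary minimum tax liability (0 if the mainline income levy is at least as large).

53,690

Supplementary minimum tax:
  Adjusted income: 356,900 + 42,200 + 118,300 = 517,400
  Exemption: 56,000 − 20% × (517,400 − 407,000) = 56,000 − 22,080 = 33,920
  Base: 517,400 − 33,920 = 483,480
  483,480 × 15% = 72,522

Mainline income levy:
  176,000 × 7% = 12,320
  1,000 × 14% = 140
  179,900 × 28% = 50,372
  → 62,832
  Less energy credit 44,000 → 18,832

Excess of supplementary minimum tax over mainline income levy: 72,522 − 18,832 = 53,690.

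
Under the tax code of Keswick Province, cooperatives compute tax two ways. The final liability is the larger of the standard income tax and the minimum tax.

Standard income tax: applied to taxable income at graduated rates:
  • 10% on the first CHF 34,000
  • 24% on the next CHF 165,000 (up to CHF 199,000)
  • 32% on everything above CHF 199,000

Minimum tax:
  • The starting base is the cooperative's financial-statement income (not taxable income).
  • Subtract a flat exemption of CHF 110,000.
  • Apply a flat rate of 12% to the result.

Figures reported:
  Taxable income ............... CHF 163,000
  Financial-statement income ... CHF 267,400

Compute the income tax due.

Minimum tax:
  Base (financial-statement income): CHF 267,400
  Less exemption CHF 110,000 → base CHF 157,400
  CHF 157,400 × 12% = CHF 18,888

Standard income tax:
  CHF 34,000 × 10% = CHF 3,400
  CHF 129,000 × 24% = CHF 30,960
  → CHF 34,360

CHF 34,360 > CHF 18,888, so the standard income tax governs.

CHF 34,360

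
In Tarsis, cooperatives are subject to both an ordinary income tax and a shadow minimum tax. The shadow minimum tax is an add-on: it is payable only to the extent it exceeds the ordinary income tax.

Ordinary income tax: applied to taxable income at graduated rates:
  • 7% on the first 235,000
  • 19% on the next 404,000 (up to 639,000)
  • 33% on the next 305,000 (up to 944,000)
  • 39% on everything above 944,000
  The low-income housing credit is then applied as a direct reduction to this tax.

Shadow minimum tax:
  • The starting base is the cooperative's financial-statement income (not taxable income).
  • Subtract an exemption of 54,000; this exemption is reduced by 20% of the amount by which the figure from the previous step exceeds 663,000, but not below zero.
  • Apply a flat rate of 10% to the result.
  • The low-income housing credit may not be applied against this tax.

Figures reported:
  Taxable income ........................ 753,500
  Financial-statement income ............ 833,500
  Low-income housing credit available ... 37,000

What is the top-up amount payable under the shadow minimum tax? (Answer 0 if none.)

0

Shadow minimum tax:
  Base (financial-statement income): 833,500
  Exemption: 54,000 − 20% × (833,500 − 663,000) = 54,000 − 34,100 = 19,900
  Base: 833,500 − 19,900 = 813,600
  813,600 × 10% = 81,360

Ordinary income tax:
  235,000 × 7% = 16,450
  404,000 × 19% = 76,760
  114,500 × 33% = 37,785
  → 130,995
  Less low-income housing credit 37,000 → 93,995

81,360 ≤ 93,995, so no add-on is due.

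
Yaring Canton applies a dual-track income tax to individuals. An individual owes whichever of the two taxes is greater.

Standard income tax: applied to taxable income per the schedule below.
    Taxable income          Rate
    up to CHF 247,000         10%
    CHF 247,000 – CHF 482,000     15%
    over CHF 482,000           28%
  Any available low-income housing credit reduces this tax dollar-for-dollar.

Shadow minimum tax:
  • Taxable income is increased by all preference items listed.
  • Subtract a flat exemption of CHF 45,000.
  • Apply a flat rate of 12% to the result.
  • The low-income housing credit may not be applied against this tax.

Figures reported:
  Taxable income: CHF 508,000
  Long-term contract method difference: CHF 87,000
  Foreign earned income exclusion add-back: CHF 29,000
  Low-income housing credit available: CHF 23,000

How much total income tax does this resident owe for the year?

CHF 69,480

Shadow minimum tax:
  Adjusted income: CHF 508,000 + CHF 87,000 + CHF 29,000 = CHF 624,000
  Less exemption CHF 45,000 → base CHF 579,000
  CHF 579,000 × 12% = CHF 69,480

Standard income tax:
  CHF 247,000 × 10% = CHF 24,700
  CHF 235,000 × 15% = CHF 35,250
  CHF 26,000 × 28% = CHF 7,280
  → CHF 67,230
  Less low-income housing credit CHF 23,000 → CHF 44,230

CHF 69,480 > CHF 44,230, so the shadow minimum tax is the binding amount.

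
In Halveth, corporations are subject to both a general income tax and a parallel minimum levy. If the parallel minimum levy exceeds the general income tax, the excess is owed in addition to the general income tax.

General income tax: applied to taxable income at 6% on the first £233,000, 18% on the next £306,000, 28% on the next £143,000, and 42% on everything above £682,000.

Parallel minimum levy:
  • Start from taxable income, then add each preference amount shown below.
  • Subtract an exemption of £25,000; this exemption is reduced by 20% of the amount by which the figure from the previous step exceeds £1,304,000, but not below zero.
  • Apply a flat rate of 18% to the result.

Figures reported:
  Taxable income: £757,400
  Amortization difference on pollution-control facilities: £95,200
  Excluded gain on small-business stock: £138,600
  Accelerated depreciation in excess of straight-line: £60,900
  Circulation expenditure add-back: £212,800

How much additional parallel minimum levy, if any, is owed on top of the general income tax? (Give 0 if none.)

General income tax:
  £233,000 × 6% = £13,980
  £306,000 × 18% = £55,080
  £143,000 × 28% = £40,040
  £75,400 × 42% = £31,668
  → £140,768

Parallel minimum levy:
  Adjusted income: £757,400 + £95,200 + £138,600 + £60,900 + £212,800 = £1,264,900
  Exemption: £1,264,900 ≤ £1,304,000, so full £25,000 applies
  Base: £1,264,900 − £25,000 = £1,239,900
  £1,239,900 × 18% = £223,182

Excess of parallel minimum levy over general income tax: £223,182 − £140,768 = £82,414.

£82,414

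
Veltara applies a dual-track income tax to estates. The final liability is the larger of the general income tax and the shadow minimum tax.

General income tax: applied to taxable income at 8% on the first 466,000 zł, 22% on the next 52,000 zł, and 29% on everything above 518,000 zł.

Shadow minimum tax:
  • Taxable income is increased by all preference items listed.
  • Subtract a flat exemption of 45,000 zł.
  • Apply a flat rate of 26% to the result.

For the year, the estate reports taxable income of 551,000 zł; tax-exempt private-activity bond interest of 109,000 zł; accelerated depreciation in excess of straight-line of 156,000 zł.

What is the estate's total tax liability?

200,460 zł

Shadow minimum tax:
  Adjusted income: 551,000 zł + 109,000 zł + 156,000 zł = 816,000 zł
  Less exemption 45,000 zł → base 771,000 zł
  771,000 zł × 26% = 200,460 zł

General income tax:
  466,000 zł × 8% = 37,280 zł
  52,000 zł × 22% = 11,440 zł
  33,000 zł × 29% = 9,570 zł
  → 58,290 zł

200,460 zł > 58,290 zł, so the shadow minimum tax is the binding amount.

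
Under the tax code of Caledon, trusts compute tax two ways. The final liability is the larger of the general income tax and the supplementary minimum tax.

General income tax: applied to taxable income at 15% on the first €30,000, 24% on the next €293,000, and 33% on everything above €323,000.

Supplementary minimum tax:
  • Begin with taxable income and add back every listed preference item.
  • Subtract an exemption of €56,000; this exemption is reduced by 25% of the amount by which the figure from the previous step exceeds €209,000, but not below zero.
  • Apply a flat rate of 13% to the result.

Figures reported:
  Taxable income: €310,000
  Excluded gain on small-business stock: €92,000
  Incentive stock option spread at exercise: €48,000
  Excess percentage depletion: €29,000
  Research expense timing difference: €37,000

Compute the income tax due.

Supplementary minimum tax:
  Adjusted income: €310,000 + €92,000 + €48,000 + €29,000 + €37,000 = €516,000
  Exemption: 25% × (€516,000 − €209,000) = €76,750 ≥ €56,000, so the exemption is fully phased out
  Base: €516,000 − €0 = €516,000
  €516,000 × 13% = €67,080

General income tax:
  €30,000 × 15% = €4,500
  €280,000 × 24% = €67,200
  → €71,700

€71,700 > €67,080, so the general income tax governs.

€71,700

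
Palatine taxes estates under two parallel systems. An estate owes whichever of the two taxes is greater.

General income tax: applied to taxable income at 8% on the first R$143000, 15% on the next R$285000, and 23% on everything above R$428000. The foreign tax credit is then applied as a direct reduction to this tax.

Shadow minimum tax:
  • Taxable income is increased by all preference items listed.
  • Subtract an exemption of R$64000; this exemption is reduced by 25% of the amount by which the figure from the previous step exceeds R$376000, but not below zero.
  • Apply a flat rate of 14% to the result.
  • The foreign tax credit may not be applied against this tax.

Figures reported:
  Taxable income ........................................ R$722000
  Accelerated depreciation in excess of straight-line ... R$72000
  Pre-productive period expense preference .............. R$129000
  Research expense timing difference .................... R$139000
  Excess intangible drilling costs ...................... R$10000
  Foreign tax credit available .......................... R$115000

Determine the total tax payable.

R$150080

General income tax:
  R$143000 × 8% = R$11440
  R$285000 × 15% = R$42750
  R$294000 × 23% = R$67620
  → R$121810
  Less foreign tax credit R$115000 → R$6810

Shadow minimum tax:
  Adjusted income: R$722000 + R$72000 + R$129000 + R$139000 + R$10000 = R$1072000
  Exemption: 25% × (R$1072000 − R$376000) = R$174000 ≥ R$64000, so the exemption is fully phased out
  Base: R$1072000 − R$0 = R$1072000
  R$1072000 × 14% = R$150080

R$150080 > R$6810, so the shadow minimum tax is the binding amount.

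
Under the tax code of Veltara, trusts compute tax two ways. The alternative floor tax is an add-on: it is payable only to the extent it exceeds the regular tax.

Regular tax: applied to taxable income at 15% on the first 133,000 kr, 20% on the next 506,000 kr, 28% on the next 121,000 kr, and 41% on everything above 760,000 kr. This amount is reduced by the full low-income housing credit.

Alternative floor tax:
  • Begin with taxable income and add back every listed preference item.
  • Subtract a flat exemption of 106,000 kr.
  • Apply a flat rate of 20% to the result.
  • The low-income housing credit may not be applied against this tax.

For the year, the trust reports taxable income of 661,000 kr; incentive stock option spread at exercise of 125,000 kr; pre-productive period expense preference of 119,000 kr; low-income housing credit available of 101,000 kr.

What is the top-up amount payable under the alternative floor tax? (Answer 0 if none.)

Regular tax:
  133,000 kr × 15% = 19,950 kr
  506,000 kr × 20% = 101,200 kr
  22,000 kr × 28% = 6,160 kr
  → 127,310 kr
  Less low-income housing credit 101,000 kr → 26,310 kr

Alternative floor tax:
  Adjusted income: 661,000 kr + 125,000 kr + 119,000 kr = 905,000 kr
  Less exemption 106,000 kr → base 799,000 kr
  799,000 kr × 20% = 159,800 kr

Excess of alternative floor tax over regular tax: 159,800 kr − 26,310 kr = 133,490 kr.

133,490 kr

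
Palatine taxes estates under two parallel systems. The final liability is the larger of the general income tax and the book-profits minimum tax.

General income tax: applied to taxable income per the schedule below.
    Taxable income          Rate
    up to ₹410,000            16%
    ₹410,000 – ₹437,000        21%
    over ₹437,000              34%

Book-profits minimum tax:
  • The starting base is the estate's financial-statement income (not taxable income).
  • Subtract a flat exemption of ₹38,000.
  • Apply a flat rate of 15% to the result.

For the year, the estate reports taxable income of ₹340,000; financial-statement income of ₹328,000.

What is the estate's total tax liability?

General income tax:
  ₹340,000 × 16% = ₹54,400

Book-profits minimum tax:
  Base (financial-statement income): ₹328,000
  Less exemption ₹38,000 → base ₹290,000
  ₹290,000 × 15% = ₹43,500

₹54,400 > ₹43,500, so the general income tax governs.

₹54,400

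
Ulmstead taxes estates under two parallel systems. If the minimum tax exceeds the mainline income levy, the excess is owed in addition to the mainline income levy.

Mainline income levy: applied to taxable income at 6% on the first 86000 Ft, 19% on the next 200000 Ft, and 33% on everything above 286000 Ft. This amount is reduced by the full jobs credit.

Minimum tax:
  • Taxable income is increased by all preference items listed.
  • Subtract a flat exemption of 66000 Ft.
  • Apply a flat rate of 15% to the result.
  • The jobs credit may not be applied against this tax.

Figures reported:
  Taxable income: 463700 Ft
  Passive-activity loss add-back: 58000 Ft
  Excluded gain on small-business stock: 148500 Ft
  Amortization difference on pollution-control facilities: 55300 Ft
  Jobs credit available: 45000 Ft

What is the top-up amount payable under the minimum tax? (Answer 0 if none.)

Minimum tax:
  Adjusted income: 463700 Ft + 58000 Ft + 148500 Ft + 55300 Ft = 725500 Ft
  Less exemption 66000 Ft → base 659500 Ft
  659500 Ft × 15% = 98925 Ft

Mainline income levy:
  86000 Ft × 6% = 5160 Ft
  200000 Ft × 19% = 38000 Ft
  177700 Ft × 33% = 58641 Ft
  → 101801 Ft
  Less jobs credit 45000 Ft → 56801 Ft

Excess of minimum tax over mainline income levy: 98925 Ft − 56801 Ft = 42124 Ft.

42124 Ft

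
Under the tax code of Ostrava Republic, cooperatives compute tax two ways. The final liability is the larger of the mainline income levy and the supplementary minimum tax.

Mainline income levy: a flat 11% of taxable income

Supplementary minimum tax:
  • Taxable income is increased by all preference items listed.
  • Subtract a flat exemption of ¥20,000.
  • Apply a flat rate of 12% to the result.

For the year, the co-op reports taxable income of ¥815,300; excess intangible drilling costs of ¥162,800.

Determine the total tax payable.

¥114,972

Mainline income levy:
  ¥815,300 × 11% = ¥89,683

Supplementary minimum tax:
  Adjusted income: ¥815,300 + ¥162,800 = ¥978,100
  Less exemption ¥20,000 → base ¥958,100
  ¥958,100 × 12% = ¥114,972

¥114,972 > ¥89,683, so the supplementary minimum tax is the binding amount.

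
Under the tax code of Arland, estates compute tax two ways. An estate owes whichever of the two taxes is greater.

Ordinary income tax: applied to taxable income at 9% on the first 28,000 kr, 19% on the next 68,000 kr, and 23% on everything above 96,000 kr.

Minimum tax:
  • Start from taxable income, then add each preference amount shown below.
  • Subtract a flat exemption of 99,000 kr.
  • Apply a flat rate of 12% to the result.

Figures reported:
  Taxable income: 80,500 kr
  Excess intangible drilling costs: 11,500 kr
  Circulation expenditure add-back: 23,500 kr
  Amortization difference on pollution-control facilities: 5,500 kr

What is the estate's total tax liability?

12,495 kr

Ordinary income tax:
  28,000 kr × 9% = 2,520 kr
  52,500 kr × 19% = 9,975 kr
  → 12,495 kr

Minimum tax:
  Adjusted income: 80,500 kr + 11,500 kr + 23,500 kr + 5,500 kr = 121,000 kr
  Less exemption 99,000 kr → base 22,000 kr
  22,000 kr × 12% = 2,640 kr

12,495 kr > 2,640 kr, so the ordinary income tax governs.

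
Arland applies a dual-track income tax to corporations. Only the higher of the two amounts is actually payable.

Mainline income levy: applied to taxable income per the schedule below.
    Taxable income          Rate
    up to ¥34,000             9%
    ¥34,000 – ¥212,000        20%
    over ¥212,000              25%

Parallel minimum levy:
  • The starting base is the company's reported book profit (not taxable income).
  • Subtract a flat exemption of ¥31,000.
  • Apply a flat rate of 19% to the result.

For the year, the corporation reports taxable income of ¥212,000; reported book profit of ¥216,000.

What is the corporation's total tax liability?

Parallel minimum levy:
  Base (reported book profit): ¥216,000
  Less exemption ¥31,000 → base ¥185,000
  ¥185,000 × 19% = ¥35,150

Mainline income levy:
  ¥34,000 × 9% = ¥3,060
  ¥178,000 × 20% = ¥35,600
  → ¥38,660

¥38,660 > ¥35,150, so the mainline income levy governs.

¥38,660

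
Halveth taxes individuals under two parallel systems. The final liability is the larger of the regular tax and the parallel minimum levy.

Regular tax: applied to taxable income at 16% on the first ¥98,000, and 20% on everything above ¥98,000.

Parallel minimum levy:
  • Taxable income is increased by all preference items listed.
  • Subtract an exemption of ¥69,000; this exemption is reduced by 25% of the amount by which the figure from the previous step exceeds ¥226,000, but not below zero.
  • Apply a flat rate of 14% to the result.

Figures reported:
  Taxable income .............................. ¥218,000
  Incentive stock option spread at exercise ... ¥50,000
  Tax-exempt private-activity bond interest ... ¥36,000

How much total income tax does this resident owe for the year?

Regular tax:
  ¥98,000 × 16% = ¥15,680
  ¥120,000 × 20% = ¥24,000
  → ¥39,680

Parallel minimum levy:
  Adjusted income: ¥218,000 + ¥50,000 + ¥36,000 = ¥304,000
  Exemption: ¥69,000 − 25% × (¥304,000 − ¥226,000) = ¥69,000 − ¥19,500 = ¥49,500
  Base: ¥304,000 − ¥49,500 = ¥254,500
  ¥254,500 × 14% = ¥35,630

¥39,680 > ¥35,630, so the regular tax governs.

¥39,680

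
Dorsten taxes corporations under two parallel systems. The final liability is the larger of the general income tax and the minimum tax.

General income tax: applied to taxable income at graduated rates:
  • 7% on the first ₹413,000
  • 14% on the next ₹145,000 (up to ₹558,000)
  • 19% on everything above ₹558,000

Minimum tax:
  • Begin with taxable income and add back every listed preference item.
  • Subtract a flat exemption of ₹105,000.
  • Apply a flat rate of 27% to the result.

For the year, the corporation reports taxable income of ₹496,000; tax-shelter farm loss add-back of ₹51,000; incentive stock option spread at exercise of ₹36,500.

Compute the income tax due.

₹129,195

Minimum tax:
  Adjusted income: ₹496,000 + ₹51,000 + ₹36,500 = ₹583,500
  Less exemption ₹105,000 → base ₹478,500
  ₹478,500 × 27% = ₹129,195

General income tax:
  ₹413,000 × 7% = ₹28,910
  ₹83,000 × 14% = ₹11,620
  → ₹40,530

₹129,195 > ₹40,530, so the minimum tax is the binding amount.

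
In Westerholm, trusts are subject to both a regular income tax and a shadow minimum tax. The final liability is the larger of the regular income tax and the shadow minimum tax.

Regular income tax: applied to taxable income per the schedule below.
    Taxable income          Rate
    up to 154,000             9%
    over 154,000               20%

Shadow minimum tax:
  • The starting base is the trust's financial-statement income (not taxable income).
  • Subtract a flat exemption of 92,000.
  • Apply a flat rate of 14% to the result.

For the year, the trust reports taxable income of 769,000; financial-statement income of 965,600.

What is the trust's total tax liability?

Shadow minimum tax:
  Base (financial-statement income): 965,600
  Less exemption 92,000 → base 873,600
  873,600 × 14% = 122,304

Regular income tax:
  154,000 × 9% = 13,860
  615,000 × 20% = 123,000
  → 136,860

136,860 > 122,304, so the regular income tax governs.

136,860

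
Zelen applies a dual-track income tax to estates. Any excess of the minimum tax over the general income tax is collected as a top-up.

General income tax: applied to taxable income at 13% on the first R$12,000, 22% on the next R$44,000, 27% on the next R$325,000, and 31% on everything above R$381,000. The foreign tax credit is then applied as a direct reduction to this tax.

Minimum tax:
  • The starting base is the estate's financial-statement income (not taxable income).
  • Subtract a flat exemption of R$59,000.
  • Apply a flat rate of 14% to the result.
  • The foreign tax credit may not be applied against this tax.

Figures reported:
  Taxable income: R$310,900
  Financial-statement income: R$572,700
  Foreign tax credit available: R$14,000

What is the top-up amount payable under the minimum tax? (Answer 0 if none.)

General income tax:
  R$12,000 × 13% = R$1,560
  R$44,000 × 22% = R$9,680
  R$254,900 × 27% = R$68,823
  → R$80,063
  Less foreign tax credit R$14,000 → R$66,063

Minimum tax:
  Base (financial-statement income): R$572,700
  Less exemption R$59,000 → base R$513,700
  R$513,700 × 14% = R$71,918

Excess of minimum tax over general income tax: R$71,918 − R$66,063 = R$5,855.

R$5,855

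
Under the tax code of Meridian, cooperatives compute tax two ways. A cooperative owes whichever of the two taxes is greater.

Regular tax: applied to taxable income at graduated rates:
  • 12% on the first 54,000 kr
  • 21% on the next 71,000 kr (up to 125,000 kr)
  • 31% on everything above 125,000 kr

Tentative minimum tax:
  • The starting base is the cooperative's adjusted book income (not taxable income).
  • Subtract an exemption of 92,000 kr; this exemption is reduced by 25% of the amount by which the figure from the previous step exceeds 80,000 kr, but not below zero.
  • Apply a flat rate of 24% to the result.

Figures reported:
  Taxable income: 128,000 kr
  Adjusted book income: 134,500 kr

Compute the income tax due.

Tentative minimum tax:
  Base (adjusted book income): 134,500 kr
  Exemption: 92,000 kr − 25% × (134,500 kr − 80,000 kr) = 92,000 kr − 13,625 kr = 78,375 kr
  Base: 134,500 kr − 78,375 kr = 56,125 kr
  56,125 kr × 24% = 13,470 kr

Regular tax:
  54,000 kr × 12% = 6,480 kr
  71,000 kr × 21% = 14,910 kr
  3,000 kr × 31% = 930 kr
  → 22,320 kr

22,320 kr > 13,470 kr, so the regular tax governs.

22,320 kr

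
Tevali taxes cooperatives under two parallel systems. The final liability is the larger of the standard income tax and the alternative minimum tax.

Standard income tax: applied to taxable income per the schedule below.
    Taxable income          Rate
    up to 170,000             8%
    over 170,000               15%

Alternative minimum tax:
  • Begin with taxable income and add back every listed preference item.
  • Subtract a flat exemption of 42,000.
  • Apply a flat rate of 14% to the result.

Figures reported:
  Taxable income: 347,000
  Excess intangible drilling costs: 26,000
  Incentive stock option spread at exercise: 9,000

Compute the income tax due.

Standard income tax:
  170,000 × 8% = 13,600
  177,000 × 15% = 26,550
  → 40,150

Alternative minimum tax:
  Adjusted income: 347,000 + 26,000 + 9,000 = 382,000
  Less exemption 42,000 → base 340,000
  340,000 × 14% = 47,600

47,600 > 40,150, so the alternative minimum tax is the binding amount.

47,600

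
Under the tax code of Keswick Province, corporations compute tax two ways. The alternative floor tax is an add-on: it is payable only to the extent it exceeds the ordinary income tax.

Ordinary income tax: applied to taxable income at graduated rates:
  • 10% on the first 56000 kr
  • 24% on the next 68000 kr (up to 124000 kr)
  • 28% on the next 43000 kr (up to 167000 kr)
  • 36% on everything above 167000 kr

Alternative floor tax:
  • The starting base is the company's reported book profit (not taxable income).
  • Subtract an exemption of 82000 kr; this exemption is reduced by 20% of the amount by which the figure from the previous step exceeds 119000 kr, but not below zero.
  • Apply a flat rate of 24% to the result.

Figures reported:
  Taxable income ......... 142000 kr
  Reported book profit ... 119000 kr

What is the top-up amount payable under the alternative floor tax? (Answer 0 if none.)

Alternative floor tax:
  Base (reported book profit): 119000 kr
  Exemption: 119000 kr ≤ 119000 kr, so full 82000 kr applies
  Base: 119000 kr − 82000 kr = 37000 kr
  37000 kr × 24% = 8880 kr

Ordinary income tax:
  56000 kr × 10% = 5600 kr
  68000 kr × 24% = 16320 kr
  18000 kr × 28% = 5040 kr
  → 26960 kr

8880 kr ≤ 26960 kr, so no add-on is due.

0 kr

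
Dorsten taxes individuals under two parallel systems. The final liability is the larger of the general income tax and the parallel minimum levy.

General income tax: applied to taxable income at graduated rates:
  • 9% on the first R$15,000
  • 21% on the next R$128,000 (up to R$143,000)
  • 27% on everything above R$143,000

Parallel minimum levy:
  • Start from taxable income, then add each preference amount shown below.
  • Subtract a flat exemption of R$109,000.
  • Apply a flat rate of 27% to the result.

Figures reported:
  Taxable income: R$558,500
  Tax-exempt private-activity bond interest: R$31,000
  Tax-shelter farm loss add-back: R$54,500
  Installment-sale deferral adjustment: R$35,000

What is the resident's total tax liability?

R$153,900

General income tax:
  R$15,000 × 9% = R$1,350
  R$128,000 × 21% = R$26,880
  R$415,500 × 27% = R$112,185
  → R$140,415

Parallel minimum levy:
  Adjusted income: R$558,500 + R$31,000 + R$54,500 + R$35,000 = R$679,000
  Less exemption R$109,000 → base R$570,000
  R$570,000 × 27% = R$153,900

R$153,900 > R$140,415, so the parallel minimum levy is the binding amount.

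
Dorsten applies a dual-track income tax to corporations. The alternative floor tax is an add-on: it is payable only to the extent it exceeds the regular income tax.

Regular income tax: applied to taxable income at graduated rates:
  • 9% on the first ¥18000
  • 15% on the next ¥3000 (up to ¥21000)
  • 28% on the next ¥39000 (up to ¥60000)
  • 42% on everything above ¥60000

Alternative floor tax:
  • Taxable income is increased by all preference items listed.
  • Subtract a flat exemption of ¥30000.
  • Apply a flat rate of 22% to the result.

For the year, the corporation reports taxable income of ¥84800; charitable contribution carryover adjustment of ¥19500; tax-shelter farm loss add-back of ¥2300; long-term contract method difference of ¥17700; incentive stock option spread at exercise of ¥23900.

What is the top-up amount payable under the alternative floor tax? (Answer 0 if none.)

Alternative floor tax:
  Adjusted income: ¥84800 + ¥19500 + ¥2300 + ¥17700 + ¥23900 = ¥148200
  Less exemption ¥30000 → base ¥118200
  ¥118200 × 22% = ¥26004

Regular income tax:
  ¥18000 × 9% = ¥1620
  ¥3000 × 15% = ¥450
  ¥39000 × 28% = ¥10920
  ¥24800 × 42% = ¥10416
  → ¥23406

Excess of alternative floor tax over regular income tax: ¥26004 − ¥23406 = ¥2598.

¥2598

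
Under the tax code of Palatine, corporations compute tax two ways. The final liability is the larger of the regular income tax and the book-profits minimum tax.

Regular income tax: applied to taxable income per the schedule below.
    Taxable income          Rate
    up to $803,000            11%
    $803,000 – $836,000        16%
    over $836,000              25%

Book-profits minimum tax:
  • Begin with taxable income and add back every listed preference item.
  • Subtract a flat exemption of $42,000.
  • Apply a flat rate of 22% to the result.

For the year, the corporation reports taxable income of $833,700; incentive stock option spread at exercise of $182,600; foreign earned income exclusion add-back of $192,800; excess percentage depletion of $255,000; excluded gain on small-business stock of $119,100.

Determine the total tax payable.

Book-profits minimum tax:
  Adjusted income: $833,700 + $182,600 + $192,800 + $255,000 + $119,100 = $1,583,200
  Less exemption $42,000 → base $1,541,200
  $1,541,200 × 22% = $339,064

Regular income tax:
  $803,000 × 11% = $88,330
  $30,700 × 16% = $4,912
  → $93,242

$339,064 > $93,242, so the book-profits minimum tax is the binding amount.

$339,064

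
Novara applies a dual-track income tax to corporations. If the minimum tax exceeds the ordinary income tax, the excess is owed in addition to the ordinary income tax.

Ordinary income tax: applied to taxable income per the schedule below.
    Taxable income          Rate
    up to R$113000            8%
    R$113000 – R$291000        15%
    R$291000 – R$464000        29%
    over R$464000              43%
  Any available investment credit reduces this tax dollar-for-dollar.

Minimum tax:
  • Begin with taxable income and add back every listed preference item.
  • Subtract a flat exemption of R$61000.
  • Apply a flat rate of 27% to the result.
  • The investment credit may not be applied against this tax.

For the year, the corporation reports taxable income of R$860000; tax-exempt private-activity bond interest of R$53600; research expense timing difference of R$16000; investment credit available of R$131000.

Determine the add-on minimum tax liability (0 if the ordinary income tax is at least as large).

Minimum tax:
  Adjusted income: R$860000 + R$53600 + R$16000 = R$929600
  Less exemption R$61000 → base R$868600
  R$868600 × 27% = R$234522

Ordinary income tax:
  R$113000 × 8% = R$9040
  R$178000 × 15% = R$26700
  R$173000 × 29% = R$50170
  R$396000 × 43% = R$170280
  → R$256190
  Less investment credit R$131000 → R$125190

Excess of minimum tax over ordinary income tax: R$234522 − R$125190 = R$109332.

R$109332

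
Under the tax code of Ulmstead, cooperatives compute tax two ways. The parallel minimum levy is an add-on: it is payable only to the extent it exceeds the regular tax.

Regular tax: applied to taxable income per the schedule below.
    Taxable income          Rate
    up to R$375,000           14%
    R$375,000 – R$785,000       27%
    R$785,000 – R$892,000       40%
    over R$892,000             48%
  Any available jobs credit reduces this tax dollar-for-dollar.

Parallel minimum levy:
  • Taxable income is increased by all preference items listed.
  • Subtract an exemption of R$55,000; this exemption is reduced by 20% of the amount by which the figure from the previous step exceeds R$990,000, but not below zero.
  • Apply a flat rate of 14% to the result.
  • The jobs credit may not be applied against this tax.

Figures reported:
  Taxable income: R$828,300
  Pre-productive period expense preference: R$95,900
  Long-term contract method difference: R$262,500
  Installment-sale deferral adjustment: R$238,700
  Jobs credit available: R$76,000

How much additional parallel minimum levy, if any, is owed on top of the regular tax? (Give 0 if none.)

Regular tax:
  R$375,000 × 14% = R$52,500
  R$410,000 × 27% = R$110,700
  R$43,300 × 40% = R$17,320
  → R$180,520
  Less jobs credit R$76,000 → R$104,520

Parallel minimum levy:
  Adjusted income: R$828,300 + R$95,900 + R$262,500 + R$238,700 = R$1,425,400
  Exemption: 20% × (R$1,425,400 − R$990,000) = R$87,080 ≥ R$55,000, so the exemption is fully phased out
  Base: R$1,425,400 − R$0 = R$1,425,400
  R$1,425,400 × 14% = R$199,556

Excess of parallel minimum levy over regular tax: R$199,556 − R$104,520 = R$95,036.

R$95,036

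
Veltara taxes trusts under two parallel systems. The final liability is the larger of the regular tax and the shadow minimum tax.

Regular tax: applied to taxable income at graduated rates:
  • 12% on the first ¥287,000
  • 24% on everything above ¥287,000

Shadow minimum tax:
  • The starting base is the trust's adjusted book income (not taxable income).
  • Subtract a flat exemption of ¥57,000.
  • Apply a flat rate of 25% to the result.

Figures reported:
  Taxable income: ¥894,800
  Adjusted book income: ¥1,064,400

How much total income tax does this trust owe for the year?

¥251,850

Regular tax:
  ¥287,000 × 12% = ¥34,440
  ¥607,800 × 24% = ¥145,872
  → ¥180,312

Shadow minimum tax:
  Base (adjusted book income): ¥1,064,400
  Less exemption ¥57,000 → base ¥1,007,400
  ¥1,007,400 × 25% = ¥251,850

¥251,850 > ¥180,312, so the shadow minimum tax is the binding amount.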